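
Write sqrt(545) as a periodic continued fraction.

[23; (2, 1, 8, 1, 2, 46)]

Write x_i = (sqrt(545) + m_i)/d_i with (m_0, d_0) = (0, 1). a_0 = floor(sqrt(545)) = 23, since 23^2 = 529 <= 545 < 576 = 24^2.
Iterate m_{i+1} = d_i*a_i - m_i, d_{i+1} = (545 - m_{i+1}^2)/d_i, a_{i+1} = floor((a_0 + m_{i+1})/d_{i+1}):
  m_1 = 1*23 - 0 = 23, d_1 = (545 - 23^2)/1 = 16/1 = 16, a_1 = floor((23 + 23)/16) = 2.
  m_2 = 16*2 - 23 = 9, d_2 = (545 - 9^2)/16 = 464/16 = 29, a_2 = floor((23 + 9)/29) = 1.
  m_3 = 29*1 - 9 = 20, d_3 = (545 - 20^2)/29 = 145/29 = 5, a_3 = floor((23 + 20)/5) = 8.
  m_4 = 5*8 - 20 = 20, d_4 = (545 - 20^2)/5 = 145/5 = 29, a_4 = floor((23 + 20)/29) = 1.
  m_5 = 29*1 - 20 = 9, d_5 = (545 - 9^2)/29 = 464/29 = 16, a_5 = floor((23 + 9)/16) = 2.
  m_6 = 16*2 - 9 = 23, d_6 = (545 - 23^2)/16 = 16/16 = 1, a_6 = floor((23 + 23)/1) = 46.
  m_7 = 1*46 - 23 = 23, d_7 = (545 - 23^2)/1 = 16/1 = 16: (m_7, d_7) = (m_1, d_1) = (23, 16), so from here the quotients repeat a_1, ..., a_6; the period length is 6.
Hence the expansion of sqrt(545) is a_0 = 23 followed by the repeating block 2, 1, 8, 1, 2, 46 (period 6).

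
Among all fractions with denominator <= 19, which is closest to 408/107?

61/16

Expand x = 408/107 as a continued fraction with the Euclidean algorithm:
  408 = 3*107 + 87, so a_0 = 3.
  107 = 1*87 + 20, so a_1 = 1.
  87 = 4*20 + 7, so a_2 = 4.
  20 = 2*7 + 6, so a_3 = 2.
  7 = 1*6 + 1, so a_4 = 1.
  6 = 6*1 + 0, so a_5 = 6.
so x = [3; 1, 4, 2, 1, 6].
Convergents (p_i = a_i*p_{i-1} + p_{i-2}, q_i = a_i*q_{i-1} + q_{i-2} with p_{-2}=0, p_{-1}=1, q_{-2}=1, q_{-1}=0), until the denominator exceeds 19:
  i=0: a_0=3, p_0 = 3*1 + 0 = 3, q_0 = 3*0 + 1 = 1.
  i=1: a_1=1, p_1 = 1*3 + 1 = 4, q_1 = 1*1 + 0 = 1.
  i=2: a_2=4, p_2 = 4*4 + 3 = 19, q_2 = 4*1 + 1 = 5.
  i=3: a_3=2, p_3 = 2*19 + 4 = 42, q_3 = 2*5 + 1 = 11.
  i=4: a_4=1, p_4 = 1*42 + 19 = 61, q_4 = 1*11 + 5 = 16.
  i=5: a_5=6, p_5 = 6*61 + 42 = 408, q_5 = 6*16 + 11 = 107.
q_5 = 107 > 19, so the last convergent with denominator <= 19 is p_4/q_4 = 61/16.
The closest fraction with denominator <= 19 is either p_4/q_4 or the intermediate fraction (k*p_4 + p_3)/(k*q_4 + q_3) with the largest k >= 1 whose denominator stays <= 19; these approach x as k grows, and every other convergent or intermediate fraction in range is farther away.
Largest k: floor((19 - q_3)/q_4) = floor((19 - 11)/16) = 0.
Since k = 0, no intermediate fraction beyond p_4/q_4 has denominator <= 19, so the convergent 61/16 is the closest (its error is |408*16 - 61*107|/(107*16) = 1/1712).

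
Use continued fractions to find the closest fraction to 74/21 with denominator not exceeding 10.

Expand x = 74/21 as a continued fraction with the Euclidean algorithm:
  74 = 3*21 + 11, so a_0 = 3.
  21 = 1*11 + 10, so a_1 = 1.
  11 = 1*10 + 1, so a_2 = 1.
  10 = 10*1 + 0, so a_3 = 10.
so x = [3; 1, 1, 10].
Convergents (p_i = a_i*p_{i-1} + p_{i-2}, q_i = a_i*q_{i-1} + q_{i-2} with p_{-2}=0, p_{-1}=1, q_{-2}=1, q_{-1}=0), until the denominator exceeds 10:
  i=0: a_0=3, p_0 = 3*1 + 0 = 3, q_0 = 3*0 + 1 = 1.
  i=1: a_1=1, p_1 = 1*3 + 1 = 4, q_1 = 1*1 + 0 = 1.
  i=2: a_2=1, p_2 = 1*4 + 3 = 7, q_2 = 1*1 + 1 = 2.
  i=3: a_3=10, p_3 = 10*7 + 4 = 74, q_3 = 10*2 + 1 = 21.
q_3 = 21 > 10, so the last convergent with denominator <= 10 is p_2/q_2 = 7/2.
The closest fraction with denominator <= 10 is either p_2/q_2 or the intermediate fraction (k*p_2 + p_1)/(k*q_2 + q_1) with the largest k >= 1 whose denominator stays <= 10; these approach x as k grows, and every other convergent or intermediate fraction in range is farther away.
Largest k: floor((10 - q_1)/q_2) = floor((10 - 1)/2) = 4.
That gives (4*7 + 4)/(4*2 + 1) = 32/9.
Compare the errors: |x - 7/2| = |74*2 - 7*21|/(21*2) = 1/42, and |x - 32/9| = |74*9 - 32*21|/(21*9) = 6/189.
Cross-multiplying, 1*189 = 189 < 252 = 6*42, so 1/42 is smaller: the convergent 7/2 is closer to x than 32/9.

7/2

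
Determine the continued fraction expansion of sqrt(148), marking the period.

[12; (6, 24)]

Write x_i = (sqrt(148) + m_i)/d_i with (m_0, d_0) = (0, 1). a_0 = floor(sqrt(148)) = 12, since 12^2 = 144 <= 148 < 169 = 13^2.
Iterate m_{i+1} = d_i*a_i - m_i, d_{i+1} = (148 - m_{i+1}^2)/d_i, a_{i+1} = floor((a_0 + m_{i+1})/d_{i+1}):
  m_1 = 1*12 - 0 = 12, d_1 = (148 - 12^2)/1 = 4/1 = 4, a_1 = floor((12 + 12)/4) = 6.
  m_2 = 4*6 - 12 = 12, d_2 = (148 - 12^2)/4 = 4/4 = 1, a_2 = floor((12 + 12)/1) = 24.
  m_3 = 1*24 - 12 = 12, d_3 = (148 - 12^2)/1 = 4/1 = 4: (m_3, d_3) = (m_1, d_1) = (12, 4), so from here the quotients repeat a_1, a_2; the period length is 2.
Hence the expansion of sqrt(148) is a_0 = 12 followed by the repeating block 6, 24 (period 2).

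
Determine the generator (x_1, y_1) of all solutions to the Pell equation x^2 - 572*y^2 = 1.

First expand sqrt(572) as a continued fraction. With x_i = (sqrt(572) + m_i)/d_i and (m_0, d_0) = (0, 1): a_0 = floor(sqrt(572)) = 23, since 23^2 = 529 <= 572 < 576 = 24^2.
Iterate m_{i+1} = d_i*a_i - m_i, d_{i+1} = (572 - m_{i+1}^2)/d_i, a_{i+1} = floor((a_0 + m_{i+1})/d_{i+1}):
  m_1 = 1*23 - 0 = 23, d_1 = (572 - 23^2)/1 = 43/1 = 43, a_1 = floor((23 + 23)/43) = 1.
  m_2 = 43*1 - 23 = 20, d_2 = (572 - 20^2)/43 = 172/43 = 4, a_2 = floor((23 + 20)/4) = 10.
  m_3 = 4*10 - 20 = 20, d_3 = (572 - 20^2)/4 = 172/4 = 43, a_3 = floor((23 + 20)/43) = 1.
  m_4 = 43*1 - 20 = 23, d_4 = (572 - 23^2)/43 = 43/43 = 1, a_4 = floor((23 + 23)/1) = 46.
  m_5 = 1*46 - 23 = 23, d_5 = (572 - 23^2)/1 = 43/1 = 43: (m_5, d_5) = (m_1, d_1) = (23, 43), so from here the quotients repeat a_1, ..., a_4; the period length is 4.
So sqrt(572) = [23; (1, 10, 1, 46)] with period length k = 4.
k is even, so the fundamental solution of x^2 - 572y^2 = 1 is (p_{k-1}, q_{k-1}) = (p_3, q_3); compute convergents through index 3.
Convergents (p_i = a_i*p_{i-1} + p_{i-2}, q_i = a_i*q_{i-1} + q_{i-2} with p_{-2}=0, p_{-1}=1, q_{-2}=1, q_{-1}=0):
  i=0: a_0=23, p_0 = 23*1 + 0 = 23, q_0 = 23*0 + 1 = 1.
  i=1: a_1=1, p_1 = 1*23 + 1 = 24, q_1 = 1*1 + 0 = 1.
  i=2: a_2=10, p_2 = 10*24 + 23 = 263, q_2 = 10*1 + 1 = 11.
  i=3: a_3=1, p_3 = 1*263 + 24 = 287, q_3 = 1*11 + 1 = 12.
Check: 287^2 - 572*12^2 = 82369 - 82368 = 1, so (x, y) = (287, 12) solves the equation, and by the theorem it is the least positive solution.

(x, y) = (287, 12)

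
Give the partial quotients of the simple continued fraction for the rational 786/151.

Run the Euclidean algorithm on 786 and 151; the successive quotients are the partial quotients a_0, a_1, ... (each step inverts the fractional part left over by the previous one):
  786 = 5*151 + 31, so a_0 = 5.
  151 = 4*31 + 27, so a_1 = 4.
  31 = 1*27 + 4, so a_2 = 1.
  27 = 6*4 + 3, so a_3 = 6.
  4 = 1*3 + 1, so a_4 = 1.
  3 = 3*1 + 0, so a_5 = 3.
The remainder reaches 0 after 6 divisions, so the expansion has 6 partial quotients, read off in order.

[5; 4, 1, 6, 1, 3]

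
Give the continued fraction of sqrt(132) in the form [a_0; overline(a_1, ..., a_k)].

Write x_i = (sqrt(132) + m_i)/d_i with (m_0, d_0) = (0, 1). a_0 = floor(sqrt(132)) = 11, since 11^2 = 121 <= 132 < 144 = 12^2.
Iterate m_{i+1} = d_i*a_i - m_i, d_{i+1} = (132 - m_{i+1}^2)/d_i, a_{i+1} = floor((a_0 + m_{i+1})/d_{i+1}):
  m_1 = 1*11 - 0 = 11, d_1 = (132 - 11^2)/1 = 11/1 = 11, a_1 = floor((11 + 11)/11) = 2.
  m_2 = 11*2 - 11 = 11, d_2 = (132 - 11^2)/11 = 11/11 = 1, a_2 = floor((11 + 11)/1) = 22.
  m_3 = 1*22 - 11 = 11, d_3 = (132 - 11^2)/1 = 11/1 = 11: (m_3, d_3) = (m_1, d_1) = (11, 11), so from here the quotients repeat a_1, a_2; the period length is 2.
Hence the expansion of sqrt(132) is a_0 = 11 followed by the repeating block 2, 22 (period 2).

[11; overline(2, 22)]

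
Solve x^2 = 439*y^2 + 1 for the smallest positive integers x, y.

First expand sqrt(439) as a continued fraction. With x_i = (sqrt(439) + m_i)/d_i and (m_0, d_0) = (0, 1): a_0 = floor(sqrt(439)) = 20, since 20^2 = 400 <= 439 < 441 = 21^2.
Iterate m_{i+1} = d_i*a_i - m_i, d_{i+1} = (439 - m_{i+1}^2)/d_i, a_{i+1} = floor((a_0 + m_{i+1})/d_{i+1}):
  m_1 = 1*20 - 0 = 20, d_1 = (439 - 20^2)/1 = 39/1 = 39, a_1 = floor((20 + 20)/39) = 1.
  m_2 = 39*1 - 20 = 19, d_2 = (439 - 19^2)/39 = 78/39 = 2, a_2 = floor((20 + 19)/2) = 19.
  m_3 = 2*19 - 19 = 19, d_3 = (439 - 19^2)/2 = 78/2 = 39, a_3 = floor((20 + 19)/39) = 1.
  m_4 = 39*1 - 19 = 20, d_4 = (439 - 20^2)/39 = 39/39 = 1, a_4 = floor((20 + 20)/1) = 40.
  m_5 = 1*40 - 20 = 20, d_5 = (439 - 20^2)/1 = 39/1 = 39: (m_5, d_5) = (m_1, d_1) = (20, 39), so from here the quotients repeat a_1, ..., a_4; the period length is 4.
So sqrt(439) = [20; (1, 19, 1, 40)] with period length k = 4.
k is even, so the fundamental solution of x^2 - 439y^2 = 1 is (p_{k-1}, q_{k-1}) = (p_3, q_3); compute convergents through index 3.
Convergents (p_i = a_i*p_{i-1} + p_{i-2}, q_i = a_i*q_{i-1} + q_{i-2} with p_{-2}=0, p_{-1}=1, q_{-2}=1, q_{-1}=0):
  i=0: a_0=20, p_0 = 20*1 + 0 = 20, q_0 = 20*0 + 1 = 1.
  i=1: a_1=1, p_1 = 1*20 + 1 = 21, q_1 = 1*1 + 0 = 1.
  i=2: a_2=19, p_2 = 19*21 + 20 = 419, q_2 = 19*1 + 1 = 20.
  i=3: a_3=1, p_3 = 1*419 + 21 = 440, q_3 = 1*20 + 1 = 21.
Check: 440^2 - 439*21^2 = 193600 - 193599 = 1, so (x, y) = (440, 21) solves the equation, and by the theorem it is the least positive solution.

(x, y) = (440, 21)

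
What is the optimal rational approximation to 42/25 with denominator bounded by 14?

22/13

Expand x = 42/25 as a continued fraction with the Euclidean algorithm:
  42 = 1*25 + 17, so a_0 = 1.
  25 = 1*17 + 8, so a_1 = 1.
  17 = 2*8 + 1, so a_2 = 2.
  8 = 8*1 + 0, so a_3 = 8.
so x = [1; 1, 2, 8].
Convergents (p_i = a_i*p_{i-1} + p_{i-2}, q_i = a_i*q_{i-1} + q_{i-2} with p_{-2}=0, p_{-1}=1, q_{-2}=1, q_{-1}=0), until the denominator exceeds 14:
  i=0: a_0=1, p_0 = 1*1 + 0 = 1, q_0 = 1*0 + 1 = 1.
  i=1: a_1=1, p_1 = 1*1 + 1 = 2, q_1 = 1*1 + 0 = 1.
  i=2: a_2=2, p_2 = 2*2 + 1 = 5, q_2 = 2*1 + 1 = 3.
  i=3: a_3=8, p_3 = 8*5 + 2 = 42, q_3 = 8*3 + 1 = 25.
q_3 = 25 > 14, so the last convergent with denominator <= 14 is p_2/q_2 = 5/3.
The closest fraction with denominator <= 14 is either p_2/q_2 or the intermediate fraction (k*p_2 + p_1)/(k*q_2 + q_1) with the largest k >= 1 whose denominator stays <= 14; these approach x as k grows, and every other convergent or intermediate fraction in range is farther away.
Largest k: floor((14 - q_1)/q_2) = floor((14 - 1)/3) = 4.
That gives (4*5 + 2)/(4*3 + 1) = 22/13.
Compare the errors: |x - 5/3| = |42*3 - 5*25|/(25*3) = 1/75, and |x - 22/13| = |42*13 - 22*25|/(25*13) = 4/325.
Cross-multiplying, 4*75 = 300 < 325 = 1*325, so 4/325 is smaller: the intermediate fraction 22/13 is closer to x than 5/3.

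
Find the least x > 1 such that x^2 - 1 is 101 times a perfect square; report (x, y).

(x, y) = (201, 20)

First expand sqrt(101) as a continued fraction. With x_i = (sqrt(101) + m_i)/d_i and (m_0, d_0) = (0, 1): a_0 = floor(sqrt(101)) = 10, since 10^2 = 100 <= 101 < 121 = 11^2.
Iterate m_{i+1} = d_i*a_i - m_i, d_{i+1} = (101 - m_{i+1}^2)/d_i, a_{i+1} = floor((a_0 + m_{i+1})/d_{i+1}):
  m_1 = 1*10 - 0 = 10, d_1 = (101 - 10^2)/1 = 1/1 = 1, a_1 = floor((10 + 10)/1) = 20.
  m_2 = 1*20 - 10 = 10, d_2 = (101 - 10^2)/1 = 1/1 = 1: (m_2, d_2) = (m_1, d_1) = (10, 1), so from here the quotient a_1 repeats; the period length is 1.
So sqrt(101) = [10; (20)] with period length k = 1.
k is odd, so (p_{k-1}, q_{k-1}) only solves x^2 - 101y^2 = -1 and the fundamental solution of x^2 - 101y^2 = 1 is (p_{2k-1}, q_{2k-1}) = (p_1, q_1); compute convergents through index 1, running through the period twice.
Convergents (p_i = a_i*p_{i-1} + p_{i-2}, q_i = a_i*q_{i-1} + q_{i-2} with p_{-2}=0, p_{-1}=1, q_{-2}=1, q_{-1}=0):
  i=0: a_0=10, p_0 = 10*1 + 0 = 10, q_0 = 10*0 + 1 = 1.
  i=1: a_1=20, p_1 = 20*10 + 1 = 201, q_1 = 20*1 + 0 = 20.
Indeed p_0^2 - 101*q_0^2 = 100 - 101 = -1, not +1.
Check: 201^2 - 101*20^2 = 40401 - 40400 = 1, so (x, y) = (201, 20) solves the equation, and by the theorem it is the least positive solution.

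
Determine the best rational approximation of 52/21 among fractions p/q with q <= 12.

27/11

Expand x = 52/21 as a continued fraction with the Euclidean algorithm:
  52 = 2*21 + 10, so a_0 = 2.
  21 = 2*10 + 1, so a_1 = 2.
  10 = 10*1 + 0, so a_2 = 10.
so x = [2; 2, 10].
Convergents (p_i = a_i*p_{i-1} + p_{i-2}, q_i = a_i*q_{i-1} + q_{i-2} with p_{-2}=0, p_{-1}=1, q_{-2}=1, q_{-1}=0), until the denominator exceeds 12:
  i=0: a_0=2, p_0 = 2*1 + 0 = 2, q_0 = 2*0 + 1 = 1.
  i=1: a_1=2, p_1 = 2*2 + 1 = 5, q_1 = 2*1 + 0 = 2.
  i=2: a_2=10, p_2 = 10*5 + 2 = 52, q_2 = 10*2 + 1 = 21.
q_2 = 21 > 12, so the last convergent with denominator <= 12 is p_1/q_1 = 5/2.
The closest fraction with denominator <= 12 is either p_1/q_1 or the intermediate fraction (k*p_1 + p_0)/(k*q_1 + q_0) with the largest k >= 1 whose denominator stays <= 12; these approach x as k grows, and every other convergent or intermediate fraction in range is farther away.
Largest k: floor((12 - q_0)/q_1) = floor((12 - 1)/2) = 5.
That gives (5*5 + 2)/(5*2 + 1) = 27/11.
Compare the errors: |x - 5/2| = |52*2 - 5*21|/(21*2) = 1/42, and |x - 27/11| = |52*11 - 27*21|/(21*11) = 5/231.
Cross-multiplying, 5*42 = 210 < 231 = 1*231, so 5/231 is smaller: the intermediate fraction 27/11 is closer to x than 5/2.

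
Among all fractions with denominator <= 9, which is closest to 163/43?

19/5

Expand x = 163/43 as a continued fraction with the Euclidean algorithm:
  163 = 3*43 + 34, so a_0 = 3.
  43 = 1*34 + 9, so a_1 = 1.
  34 = 3*9 + 7, so a_2 = 3.
  9 = 1*7 + 2, so a_3 = 1.
  7 = 3*2 + 1, so a_4 = 3.
  2 = 2*1 + 0, so a_5 = 2.
so x = [3; 1, 3, 1, 3, 2].
Convergents (p_i = a_i*p_{i-1} + p_{i-2}, q_i = a_i*q_{i-1} + q_{i-2} with p_{-2}=0, p_{-1}=1, q_{-2}=1, q_{-1}=0), until the denominator exceeds 9:
  i=0: a_0=3, p_0 = 3*1 + 0 = 3, q_0 = 3*0 + 1 = 1.
  i=1: a_1=1, p_1 = 1*3 + 1 = 4, q_1 = 1*1 + 0 = 1.
  i=2: a_2=3, p_2 = 3*4 + 3 = 15, q_2 = 3*1 + 1 = 4.
  i=3: a_3=1, p_3 = 1*15 + 4 = 19, q_3 = 1*4 + 1 = 5.
  i=4: a_4=3, p_4 = 3*19 + 15 = 72, q_4 = 3*5 + 4 = 19.
q_4 = 19 > 9, so the last convergent with denominator <= 9 is p_3/q_3 = 19/5.
The closest fraction with denominator <= 9 is either p_3/q_3 or the intermediate fraction (k*p_3 + p_2)/(k*q_3 + q_2) with the largest k >= 1 whose denominator stays <= 9; these approach x as k grows, and every other convergent or intermediate fraction in range is farther away.
Largest k: floor((9 - q_2)/q_3) = floor((9 - 4)/5) = 1.
That gives (1*19 + 15)/(1*5 + 4) = 34/9.
Compare the errors: |x - 19/5| = |163*5 - 19*43|/(43*5) = 2/215, and |x - 34/9| = |163*9 - 34*43|/(43*9) = 5/387.
Cross-multiplying, 2*387 = 774 < 1075 = 5*215, so 2/215 is smaller: the convergent 19/5 is closer to x than 34/9.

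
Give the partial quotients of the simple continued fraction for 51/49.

[1; 24, 2]

Run the Euclidean algorithm on 51 and 49; the successive quotients are the partial quotients a_0, a_1, ... (each step inverts the fractional part left over by the previous one):
  51 = 1*49 + 2, so a_0 = 1.
  49 = 24*2 + 1, so a_1 = 24.
  2 = 2*1 + 0, so a_2 = 2.
The remainder reaches 0 after 3 divisions, so the expansion has 3 partial quotients, read off in order.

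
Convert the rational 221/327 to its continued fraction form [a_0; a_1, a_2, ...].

[0; 1, 2, 11, 1, 3, 2]

Run the Euclidean algorithm on 221 and 327; the successive quotients are the partial quotients a_0, a_1, ... (each step inverts the fractional part left over by the previous one):
  221 = 0*327 + 221, so a_0 = 0.
  327 = 1*221 + 106, so a_1 = 1.
  221 = 2*106 + 9, so a_2 = 2.
  106 = 11*9 + 7, so a_3 = 11.
  9 = 1*7 + 2, so a_4 = 1.
  7 = 3*2 + 1, so a_5 = 3.
  2 = 2*1 + 0, so a_6 = 2.
The remainder reaches 0 after 7 divisions, so the expansion has 7 partial quotients, read off in order.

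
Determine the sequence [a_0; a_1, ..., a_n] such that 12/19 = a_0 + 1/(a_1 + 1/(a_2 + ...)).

Run the Euclidean algorithm on 12 and 19; the successive quotients are the partial quotients a_0, a_1, ... (each step inverts the fractional part left over by the previous one):
  12 = 0*19 + 12, so a_0 = 0.
  19 = 1*12 + 7, so a_1 = 1.
  12 = 1*7 + 5, so a_2 = 1.
  7 = 1*5 + 2, so a_3 = 1.
  5 = 2*2 + 1, so a_4 = 2.
  2 = 2*1 + 0, so a_5 = 2.
The remainder reaches 0 after 6 divisions, so the expansion has 6 partial quotients, read off in order.

[0; 1, 1, 1, 2, 2]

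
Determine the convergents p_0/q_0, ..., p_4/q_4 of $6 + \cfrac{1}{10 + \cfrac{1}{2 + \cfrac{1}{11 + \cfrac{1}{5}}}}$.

6/1, 61/10, 128/21, 1469/241, 7473/1226

Using the convergent recurrence p_i = a_i*p_{i-1} + p_{i-2}, q_i = a_i*q_{i-1} + q_{i-2} with p_{-2}=0, p_{-1}=1, q_{-2}=1, q_{-1}=0:
  i=0: a_0=6, p_0 = 6*1 + 0 = 6, q_0 = 6*0 + 1 = 1.
  i=1: a_1=10, p_1 = 10*6 + 1 = 61, q_1 = 10*1 + 0 = 10.
  i=2: a_2=2, p_2 = 2*61 + 6 = 128, q_2 = 2*10 + 1 = 21.
  i=3: a_3=11, p_3 = 11*128 + 61 = 1469, q_3 = 11*21 + 10 = 241.
  i=4: a_4=5, p_4 = 5*1469 + 128 = 7473, q_4 = 5*241 + 21 = 1226.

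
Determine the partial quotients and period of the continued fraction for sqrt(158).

Write x_i = (sqrt(158) + m_i)/d_i with (m_0, d_0) = (0, 1). a_0 = floor(sqrt(158)) = 12, since 12^2 = 144 <= 158 < 169 = 13^2.
Iterate m_{i+1} = d_i*a_i - m_i, d_{i+1} = (158 - m_{i+1}^2)/d_i, a_{i+1} = floor((a_0 + m_{i+1})/d_{i+1}):
  m_1 = 1*12 - 0 = 12, d_1 = (158 - 12^2)/1 = 14/1 = 14, a_1 = floor((12 + 12)/14) = 1.
  m_2 = 14*1 - 12 = 2, d_2 = (158 - 2^2)/14 = 154/14 = 11, a_2 = floor((12 + 2)/11) = 1.
  m_3 = 11*1 - 2 = 9, d_3 = (158 - 9^2)/11 = 77/11 = 7, a_3 = floor((12 + 9)/7) = 3.
  m_4 = 7*3 - 9 = 12, d_4 = (158 - 12^2)/7 = 14/7 = 2, a_4 = floor((12 + 12)/2) = 12.
  m_5 = 2*12 - 12 = 12, d_5 = (158 - 12^2)/2 = 14/2 = 7, a_5 = floor((12 + 12)/7) = 3.
  m_6 = 7*3 - 12 = 9, d_6 = (158 - 9^2)/7 = 77/7 = 11, a_6 = floor((12 + 9)/11) = 1.
  m_7 = 11*1 - 9 = 2, d_7 = (158 - 2^2)/11 = 154/11 = 14, a_7 = floor((12 + 2)/14) = 1.
  m_8 = 14*1 - 2 = 12, d_8 = (158 - 12^2)/14 = 14/14 = 1, a_8 = floor((12 + 12)/1) = 24.
  m_9 = 1*24 - 12 = 12, d_9 = (158 - 12^2)/1 = 14/1 = 14: (m_9, d_9) = (m_1, d_1) = (12, 14), so from here the quotients repeat a_1, ..., a_8; the period length is 8.
Hence the expansion of sqrt(158) is a_0 = 12 followed by the repeating block 1, 1, 3, 12, 3, 1, 1, 24 (period 8).

[12; (1, 1, 3, 12, 3, 1, 1, 24)]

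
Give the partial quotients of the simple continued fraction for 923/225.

[4; 9, 1, 3, 1, 1, 2]

Run the Euclidean algorithm on 923 and 225; the successive quotients are the partial quotients a_0, a_1, ... (each step inverts the fractional part left over by the previous one):
  923 = 4*225 + 23, so a_0 = 4.
  225 = 9*23 + 18, so a_1 = 9.
  23 = 1*18 + 5, so a_2 = 1.
  18 = 3*5 + 3, so a_3 = 3.
  5 = 1*3 + 2, so a_4 = 1.
  3 = 1*2 + 1, so a_5 = 1.
  2 = 2*1 + 0, so a_6 = 2.
The remainder reaches 0 after 7 divisions, so the expansion has 7 partial quotients, read off in order.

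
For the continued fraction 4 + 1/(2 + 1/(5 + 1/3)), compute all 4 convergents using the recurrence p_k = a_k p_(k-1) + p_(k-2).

4/1, 9/2, 49/11, 156/35

Using the convergent recurrence p_i = a_i*p_{i-1} + p_{i-2}, q_i = a_i*q_{i-1} + q_{i-2} with p_{-2}=0, p_{-1}=1, q_{-2}=1, q_{-1}=0:
  i=0: a_0=4, p_0 = 4*1 + 0 = 4, q_0 = 4*0 + 1 = 1.
  i=1: a_1=2, p_1 = 2*4 + 1 = 9, q_1 = 2*1 + 0 = 2.
  i=2: a_2=5, p_2 = 5*9 + 4 = 49, q_2 = 5*2 + 1 = 11.
  i=3: a_3=3, p_3 = 3*49 + 9 = 156, q_3 = 3*11 + 2 = 35.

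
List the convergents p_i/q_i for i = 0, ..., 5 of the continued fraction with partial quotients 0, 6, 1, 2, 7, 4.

0/1, 1/6, 1/7, 3/20, 22/147, 91/608

Using the convergent recurrence p_i = a_i*p_{i-1} + p_{i-2}, q_i = a_i*q_{i-1} + q_{i-2} with p_{-2}=0, p_{-1}=1, q_{-2}=1, q_{-1}=0:
  i=0: a_0=0, p_0 = 0*1 + 0 = 0, q_0 = 0*0 + 1 = 1.
  i=1: a_1=6, p_1 = 6*0 + 1 = 1, q_1 = 6*1 + 0 = 6.
  i=2: a_2=1, p_2 = 1*1 + 0 = 1, q_2 = 1*6 + 1 = 7.
  i=3: a_3=2, p_3 = 2*1 + 1 = 3, q_3 = 2*7 + 6 = 20.
  i=4: a_4=7, p_4 = 7*3 + 1 = 22, q_4 = 7*20 + 7 = 147.
  i=5: a_5=4, p_5 = 4*22 + 3 = 91, q_5 = 4*147 + 20 = 608.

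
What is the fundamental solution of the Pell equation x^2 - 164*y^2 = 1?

First expand sqrt(164) as a continued fraction. With x_i = (sqrt(164) + m_i)/d_i and (m_0, d_0) = (0, 1): a_0 = floor(sqrt(164)) = 12, since 12^2 = 144 <= 164 < 169 = 13^2.
Iterate m_{i+1} = d_i*a_i - m_i, d_{i+1} = (164 - m_{i+1}^2)/d_i, a_{i+1} = floor((a_0 + m_{i+1})/d_{i+1}):
  m_1 = 1*12 - 0 = 12, d_1 = (164 - 12^2)/1 = 20/1 = 20, a_1 = floor((12 + 12)/20) = 1.
  m_2 = 20*1 - 12 = 8, d_2 = (164 - 8^2)/20 = 100/20 = 5, a_2 = floor((12 + 8)/5) = 4.
  m_3 = 5*4 - 8 = 12, d_3 = (164 - 12^2)/5 = 20/5 = 4, a_3 = floor((12 + 12)/4) = 6.
  m_4 = 4*6 - 12 = 12, d_4 = (164 - 12^2)/4 = 20/4 = 5, a_4 = floor((12 + 12)/5) = 4.
  m_5 = 5*4 - 12 = 8, d_5 = (164 - 8^2)/5 = 100/5 = 20, a_5 = floor((12 + 8)/20) = 1.
  m_6 = 20*1 - 8 = 12, d_6 = (164 - 12^2)/20 = 20/20 = 1, a_6 = floor((12 + 12)/1) = 24.
  m_7 = 1*24 - 12 = 12, d_7 = (164 - 12^2)/1 = 20/1 = 20: (m_7, d_7) = (m_1, d_1) = (12, 20), so from here the quotients repeat a_1, ..., a_6; the period length is 6.
So sqrt(164) = [12; (1, 4, 6, 4, 1, 24)] with period length k = 6.
k is even, so the fundamental solution of x^2 - 164y^2 = 1 is (p_{k-1}, q_{k-1}) = (p_5, q_5); compute convergents through index 5.
Convergents (p_i = a_i*p_{i-1} + p_{i-2}, q_i = a_i*q_{i-1} + q_{i-2} with p_{-2}=0, p_{-1}=1, q_{-2}=1, q_{-1}=0):
  i=0: a_0=12, p_0 = 12*1 + 0 = 12, q_0 = 12*0 + 1 = 1.
  i=1: a_1=1, p_1 = 1*12 + 1 = 13, q_1 = 1*1 + 0 = 1.
  i=2: a_2=4, p_2 = 4*13 + 12 = 64, q_2 = 4*1 + 1 = 5.
  i=3: a_3=6, p_3 = 6*64 + 13 = 397, q_3 = 6*5 + 1 = 31.
  i=4: a_4=4, p_4 = 4*397 + 64 = 1652, q_4 = 4*31 + 5 = 129.
  i=5: a_5=1, p_5 = 1*1652 + 397 = 2049, q_5 = 1*129 + 31 = 160.
Check: 2049^2 - 164*160^2 = 4198401 - 4198400 = 1, so (x, y) = (2049, 160) solves the equation, and by the theorem it is the least positive solution.

(x, y) = (2049, 160)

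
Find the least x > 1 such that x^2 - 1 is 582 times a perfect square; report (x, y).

First expand sqrt(582) as a continued fraction. With x_i = (sqrt(582) + m_i)/d_i and (m_0, d_0) = (0, 1): a_0 = floor(sqrt(582)) = 24, since 24^2 = 576 <= 582 < 625 = 25^2.
Iterate m_{i+1} = d_i*a_i - m_i, d_{i+1} = (582 - m_{i+1}^2)/d_i, a_{i+1} = floor((a_0 + m_{i+1})/d_{i+1}):
  m_1 = 1*24 - 0 = 24, d_1 = (582 - 24^2)/1 = 6/1 = 6, a_1 = floor((24 + 24)/6) = 8.
  m_2 = 6*8 - 24 = 24, d_2 = (582 - 24^2)/6 = 6/6 = 1, a_2 = floor((24 + 24)/1) = 48.
  m_3 = 1*48 - 24 = 24, d_3 = (582 - 24^2)/1 = 6/1 = 6: (m_3, d_3) = (m_1, d_1) = (24, 6), so from here the quotients repeat a_1, a_2; the period length is 2.
So sqrt(582) = [24; (8, 48)] with period length k = 2.
k is even, so the fundamental solution of x^2 - 582y^2 = 1 is (p_{k-1}, q_{k-1}) = (p_1, q_1); compute convergents through index 1.
Convergents (p_i = a_i*p_{i-1} + p_{i-2}, q_i = a_i*q_{i-1} + q_{i-2} with p_{-2}=0, p_{-1}=1, q_{-2}=1, q_{-1}=0):
  i=0: a_0=24, p_0 = 24*1 + 0 = 24, q_0 = 24*0 + 1 = 1.
  i=1: a_1=8, p_1 = 8*24 + 1 = 193, q_1 = 8*1 + 0 = 8.
Check: 193^2 - 582*8^2 = 37249 - 37248 = 1, so (x, y) = (193, 8) solves the equation, and by the theorem it is the least positive solution.

(x, y) = (193, 8)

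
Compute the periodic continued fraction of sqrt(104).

[10; (5, 20)]

Write x_i = (sqrt(104) + m_i)/d_i with (m_0, d_0) = (0, 1). a_0 = floor(sqrt(104)) = 10, since 10^2 = 100 <= 104 < 121 = 11^2.
Iterate m_{i+1} = d_i*a_i - m_i, d_{i+1} = (104 - m_{i+1}^2)/d_i, a_{i+1} = floor((a_0 + m_{i+1})/d_{i+1}):
  m_1 = 1*10 - 0 = 10, d_1 = (104 - 10^2)/1 = 4/1 = 4, a_1 = floor((10 + 10)/4) = 5.
  m_2 = 4*5 - 10 = 10, d_2 = (104 - 10^2)/4 = 4/4 = 1, a_2 = floor((10 + 10)/1) = 20.
  m_3 = 1*20 - 10 = 10, d_3 = (104 - 10^2)/1 = 4/1 = 4: (m_3, d_3) = (m_1, d_1) = (10, 4), so from here the quotients repeat a_1, a_2; the period length is 2.
Hence the expansion of sqrt(104) is a_0 = 10 followed by the repeating block 5, 20 (period 2).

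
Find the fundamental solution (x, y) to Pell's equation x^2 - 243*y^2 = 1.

First expand sqrt(243) as a continued fraction. With x_i = (sqrt(243) + m_i)/d_i and (m_0, d_0) = (0, 1): a_0 = floor(sqrt(243)) = 15, since 15^2 = 225 <= 243 < 256 = 16^2.
Iterate m_{i+1} = d_i*a_i - m_i, d_{i+1} = (243 - m_{i+1}^2)/d_i, a_{i+1} = floor((a_0 + m_{i+1})/d_{i+1}):
  m_1 = 1*15 - 0 = 15, d_1 = (243 - 15^2)/1 = 18/1 = 18, a_1 = floor((15 + 15)/18) = 1.
  m_2 = 18*1 - 15 = 3, d_2 = (243 - 3^2)/18 = 234/18 = 13, a_2 = floor((15 + 3)/13) = 1.
  m_3 = 13*1 - 3 = 10, d_3 = (243 - 10^2)/13 = 143/13 = 11, a_3 = floor((15 + 10)/11) = 2.
  m_4 = 11*2 - 10 = 12, d_4 = (243 - 12^2)/11 = 99/11 = 9, a_4 = floor((15 + 12)/9) = 3.
  m_5 = 9*3 - 12 = 15, d_5 = (243 - 15^2)/9 = 18/9 = 2, a_5 = floor((15 + 15)/2) = 15.
  m_6 = 2*15 - 15 = 15, d_6 = (243 - 15^2)/2 = 18/2 = 9, a_6 = floor((15 + 15)/9) = 3.
  m_7 = 9*3 - 15 = 12, d_7 = (243 - 12^2)/9 = 99/9 = 11, a_7 = floor((15 + 12)/11) = 2.
  m_8 = 11*2 - 12 = 10, d_8 = (243 - 10^2)/11 = 143/11 = 13, a_8 = floor((15 + 10)/13) = 1.
  m_9 = 13*1 - 10 = 3, d_9 = (243 - 3^2)/13 = 234/13 = 18, a_9 = floor((15 + 3)/18) = 1.
  m_10 = 18*1 - 3 = 15, d_10 = (243 - 15^2)/18 = 18/18 = 1, a_10 = floor((15 + 15)/1) = 30.
  m_11 = 1*30 - 15 = 15, d_11 = (243 - 15^2)/1 = 18/1 = 18: (m_11, d_11) = (m_1, d_1) = (15, 18), so from here the quotients repeat a_1, ..., a_10; the period length is 10.
So sqrt(243) = [15; (1, 1, 2, 3, 15, 3, 2, 1, 1, 30)] with period length k = 10.
k is even, so the fundamental solution of x^2 - 243y^2 = 1 is (p_{k-1}, q_{k-1}) = (p_9, q_9); compute convergents through index 9.
Convergents (p_i = a_i*p_{i-1} + p_{i-2}, q_i = a_i*q_{i-1} + q_{i-2} with p_{-2}=0, p_{-1}=1, q_{-2}=1, q_{-1}=0):
  i=0: a_0=15, p_0 = 15*1 + 0 = 15, q_0 = 15*0 + 1 = 1.
  i=1: a_1=1, p_1 = 1*15 + 1 = 16, q_1 = 1*1 + 0 = 1.
  i=2: a_2=1, p_2 = 1*16 + 15 = 31, q_2 = 1*1 + 1 = 2.
  i=3: a_3=2, p_3 = 2*31 + 16 = 78, q_3 = 2*2 + 1 = 5.
  i=4: a_4=3, p_4 = 3*78 + 31 = 265, q_4 = 3*5 + 2 = 17.
  i=5: a_5=15, p_5 = 15*265 + 78 = 4053, q_5 = 15*17 + 5 = 260.
  i=6: a_6=3, p_6 = 3*4053 + 265 = 12424, q_6 = 3*260 + 17 = 797.
  i=7: a_7=2, p_7 = 2*12424 + 4053 = 28901, q_7 = 2*797 + 260 = 1854.
  i=8: a_8=1, p_8 = 1*28901 + 12424 = 41325, q_8 = 1*1854 + 797 = 2651.
  i=9: a_9=1, p_9 = 1*41325 + 28901 = 70226, q_9 = 1*2651 + 1854 = 4505.
Check: 70226^2 - 243*4505^2 = 4931691076 - 4931691075 = 1, so (x, y) = (70226, 4505) solves the equation, and by the theorem it is the least positive solution.

(x, y) = (70226, 4505)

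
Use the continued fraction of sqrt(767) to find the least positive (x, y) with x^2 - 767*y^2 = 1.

First expand sqrt(767) as a continued fraction. With x_i = (sqrt(767) + m_i)/d_i and (m_0, d_0) = (0, 1): a_0 = floor(sqrt(767)) = 27, since 27^2 = 729 <= 767 < 784 = 28^2.
Iterate m_{i+1} = d_i*a_i - m_i, d_{i+1} = (767 - m_{i+1}^2)/d_i, a_{i+1} = floor((a_0 + m_{i+1})/d_{i+1}):
  m_1 = 1*27 - 0 = 27, d_1 = (767 - 27^2)/1 = 38/1 = 38, a_1 = floor((27 + 27)/38) = 1.
  m_2 = 38*1 - 27 = 11, d_2 = (767 - 11^2)/38 = 646/38 = 17, a_2 = floor((27 + 11)/17) = 2.
  m_3 = 17*2 - 11 = 23, d_3 = (767 - 23^2)/17 = 238/17 = 14, a_3 = floor((27 + 23)/14) = 3.
  m_4 = 14*3 - 23 = 19, d_4 = (767 - 19^2)/14 = 406/14 = 29, a_4 = floor((27 + 19)/29) = 1.
  m_5 = 29*1 - 19 = 10, d_5 = (767 - 10^2)/29 = 667/29 = 23, a_5 = floor((27 + 10)/23) = 1.
  m_6 = 23*1 - 10 = 13, d_6 = (767 - 13^2)/23 = 598/23 = 26, a_6 = floor((27 + 13)/26) = 1.
  m_7 = 26*1 - 13 = 13, d_7 = (767 - 13^2)/26 = 598/26 = 23, a_7 = floor((27 + 13)/23) = 1.
  m_8 = 23*1 - 13 = 10, d_8 = (767 - 10^2)/23 = 667/23 = 29, a_8 = floor((27 + 10)/29) = 1.
  m_9 = 29*1 - 10 = 19, d_9 = (767 - 19^2)/29 = 406/29 = 14, a_9 = floor((27 + 19)/14) = 3.
  m_10 = 14*3 - 19 = 23, d_10 = (767 - 23^2)/14 = 238/14 = 17, a_10 = floor((27 + 23)/17) = 2.
  m_11 = 17*2 - 23 = 11, d_11 = (767 - 11^2)/17 = 646/17 = 38, a_11 = floor((27 + 11)/38) = 1.
  m_12 = 38*1 - 11 = 27, d_12 = (767 - 27^2)/38 = 38/38 = 1, a_12 = floor((27 + 27)/1) = 54.
  m_13 = 1*54 - 27 = 27, d_13 = (767 - 27^2)/1 = 38/1 = 38: (m_13, d_13) = (m_1, d_1) = (27, 38), so from here the quotients repeat a_1, ..., a_12; the period length is 12.
So sqrt(767) = [27; (1, 2, 3, 1, 1, 1, 1, 1, 3, 2, 1, 54)] with period length k = 12.
k is even, so the fundamental solution of x^2 - 767y^2 = 1 is (p_{k-1}, q_{k-1}) = (p_11, q_11); compute convergents through index 11.
Convergents (p_i = a_i*p_{i-1} + p_{i-2}, q_i = a_i*q_{i-1} + q_{i-2} with p_{-2}=0, p_{-1}=1, q_{-2}=1, q_{-1}=0):
  i=0: a_0=27, p_0 = 27*1 + 0 = 27, q_0 = 27*0 + 1 = 1.
  i=1: a_1=1, p_1 = 1*27 + 1 = 28, q_1 = 1*1 + 0 = 1.
  i=2: a_2=2, p_2 = 2*28 + 27 = 83, q_2 = 2*1 + 1 = 3.
  i=3: a_3=3, p_3 = 3*83 + 28 = 277, q_3 = 3*3 + 1 = 10.
  i=4: a_4=1, p_4 = 1*277 + 83 = 360, q_4 = 1*10 + 3 = 13.
  i=5: a_5=1, p_5 = 1*360 + 277 = 637, q_5 = 1*13 + 10 = 23.
  i=6: a_6=1, p_6 = 1*637 + 360 = 997, q_6 = 1*23 + 13 = 36.
  i=7: a_7=1, p_7 = 1*997 + 637 = 1634, q_7 = 1*36 + 23 = 59.
  i=8: a_8=1, p_8 = 1*1634 + 997 = 2631, q_8 = 1*59 + 36 = 95.
  i=9: a_9=3, p_9 = 3*2631 + 1634 = 9527, q_9 = 3*95 + 59 = 344.
  i=10: a_10=2, p_10 = 2*9527 + 2631 = 21685, q_10 = 2*344 + 95 = 783.
  i=11: a_11=1, p_11 = 1*21685 + 9527 = 31212, q_11 = 1*783 + 344 = 1127.
Check: 31212^2 - 767*1127^2 = 974188944 - 974188943 = 1, so (x, y) = (31212, 1127) solves the equation, and by the theorem it is the least positive solution.

(x, y) = (31212, 1127)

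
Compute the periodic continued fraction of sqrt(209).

[14; (2, 5, 3, 2, 3, 5, 2, 28)]

Write x_i = (sqrt(209) + m_i)/d_i with (m_0, d_0) = (0, 1). a_0 = floor(sqrt(209)) = 14, since 14^2 = 196 <= 209 < 225 = 15^2.
Iterate m_{i+1} = d_i*a_i - m_i, d_{i+1} = (209 - m_{i+1}^2)/d_i, a_{i+1} = floor((a_0 + m_{i+1})/d_{i+1}):
  m_1 = 1*14 - 0 = 14, d_1 = (209 - 14^2)/1 = 13/1 = 13, a_1 = floor((14 + 14)/13) = 2.
  m_2 = 13*2 - 14 = 12, d_2 = (209 - 12^2)/13 = 65/13 = 5, a_2 = floor((14 + 12)/5) = 5.
  m_3 = 5*5 - 12 = 13, d_3 = (209 - 13^2)/5 = 40/5 = 8, a_3 = floor((14 + 13)/8) = 3.
  m_4 = 8*3 - 13 = 11, d_4 = (209 - 11^2)/8 = 88/8 = 11, a_4 = floor((14 + 11)/11) = 2.
  m_5 = 11*2 - 11 = 11, d_5 = (209 - 11^2)/11 = 88/11 = 8, a_5 = floor((14 + 11)/8) = 3.
  m_6 = 8*3 - 11 = 13, d_6 = (209 - 13^2)/8 = 40/8 = 5, a_6 = floor((14 + 13)/5) = 5.
  m_7 = 5*5 - 13 = 12, d_7 = (209 - 12^2)/5 = 65/5 = 13, a_7 = floor((14 + 12)/13) = 2.
  m_8 = 13*2 - 12 = 14, d_8 = (209 - 14^2)/13 = 13/13 = 1, a_8 = floor((14 + 14)/1) = 28.
  m_9 = 1*28 - 14 = 14, d_9 = (209 - 14^2)/1 = 13/1 = 13: (m_9, d_9) = (m_1, d_1) = (14, 13), so from here the quotients repeat a_1, ..., a_8; the period length is 8.
Hence the expansion of sqrt(209) is a_0 = 14 followed by the repeating block 2, 5, 3, 2, 3, 5, 2, 28 (period 8).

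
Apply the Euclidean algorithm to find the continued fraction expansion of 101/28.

[3; 1, 1, 1, 1, 5]

Run the Euclidean algorithm on 101 and 28; the successive quotients are the partial quotients a_0, a_1, ... (each step inverts the fractional part left over by the previous one):
  101 = 3*28 + 17, so a_0 = 3.
  28 = 1*17 + 11, so a_1 = 1.
  17 = 1*11 + 6, so a_2 = 1.
  11 = 1*6 + 5, so a_3 = 1.
  6 = 1*5 + 1, so a_4 = 1.
  5 = 5*1 + 0, so a_5 = 5.
The remainder reaches 0 after 6 divisions, so the expansion has 6 partial quotients, read off in order.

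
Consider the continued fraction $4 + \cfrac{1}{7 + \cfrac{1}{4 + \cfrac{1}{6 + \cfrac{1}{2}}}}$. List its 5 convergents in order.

Using the convergent recurrence p_i = a_i*p_{i-1} + p_{i-2}, q_i = a_i*q_{i-1} + q_{i-2} with p_{-2}=0, p_{-1}=1, q_{-2}=1, q_{-1}=0:
  i=0: a_0=4, p_0 = 4*1 + 0 = 4, q_0 = 4*0 + 1 = 1.
  i=1: a_1=7, p_1 = 7*4 + 1 = 29, q_1 = 7*1 + 0 = 7.
  i=2: a_2=4, p_2 = 4*29 + 4 = 120, q_2 = 4*7 + 1 = 29.
  i=3: a_3=6, p_3 = 6*120 + 29 = 749, q_3 = 6*29 + 7 = 181.
  i=4: a_4=2, p_4 = 2*749 + 120 = 1618, q_4 = 2*181 + 29 = 391.

4/1, 29/7, 120/29, 749/181, 1618/391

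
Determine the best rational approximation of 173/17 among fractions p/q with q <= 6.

Expand x = 173/17 as a continued fraction with the Euclidean algorithm:
  173 = 10*17 + 3, so a_0 = 10.
  17 = 5*3 + 2, so a_1 = 5.
  3 = 1*2 + 1, so a_2 = 1.
  2 = 2*1 + 0, so a_3 = 2.
so x = [10; 5, 1, 2].
Convergents (p_i = a_i*p_{i-1} + p_{i-2}, q_i = a_i*q_{i-1} + q_{i-2} with p_{-2}=0, p_{-1}=1, q_{-2}=1, q_{-1}=0), until the denominator exceeds 6:
  i=0: a_0=10, p_0 = 10*1 + 0 = 10, q_0 = 10*0 + 1 = 1.
  i=1: a_1=5, p_1 = 5*10 + 1 = 51, q_1 = 5*1 + 0 = 5.
  i=2: a_2=1, p_2 = 1*51 + 10 = 61, q_2 = 1*5 + 1 = 6.
  i=3: a_3=2, p_3 = 2*61 + 51 = 173, q_3 = 2*6 + 5 = 17.
q_3 = 17 > 6, so the last convergent with denominator <= 6 is p_2/q_2 = 61/6.
The closest fraction with denominator <= 6 is either p_2/q_2 or the intermediate fraction (k*p_2 + p_1)/(k*q_2 + q_1) with the largest k >= 1 whose denominator stays <= 6; these approach x as k grows, and every other convergent or intermediate fraction in range is farther away.
Largest k: floor((6 - q_1)/q_2) = floor((6 - 5)/6) = 0.
Since k = 0, no intermediate fraction beyond p_2/q_2 has denominator <= 6, so the convergent 61/6 is the closest (its error is |173*6 - 61*17|/(17*6) = 1/102).

61/6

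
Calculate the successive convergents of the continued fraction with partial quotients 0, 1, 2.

Using the convergent recurrence p_i = a_i*p_{i-1} + p_{i-2}, q_i = a_i*q_{i-1} + q_{i-2} with p_{-2}=0, p_{-1}=1, q_{-2}=1, q_{-1}=0:
  i=0: a_0=0, p_0 = 0*1 + 0 = 0, q_0 = 0*0 + 1 = 1.
  i=1: a_1=1, p_1 = 1*0 + 1 = 1, q_1 = 1*1 + 0 = 1.
  i=2: a_2=2, p_2 = 2*1 + 0 = 2, q_2 = 2*1 + 1 = 3.

0/1, 1/1, 2/3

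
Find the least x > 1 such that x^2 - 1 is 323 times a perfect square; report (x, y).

(x, y) = (18, 1)

First expand sqrt(323) as a continued fraction. With x_i = (sqrt(323) + m_i)/d_i and (m_0, d_0) = (0, 1): a_0 = floor(sqrt(323)) = 17, since 17^2 = 289 <= 323 < 324 = 18^2.
Iterate m_{i+1} = d_i*a_i - m_i, d_{i+1} = (323 - m_{i+1}^2)/d_i, a_{i+1} = floor((a_0 + m_{i+1})/d_{i+1}):
  m_1 = 1*17 - 0 = 17, d_1 = (323 - 17^2)/1 = 34/1 = 34, a_1 = floor((17 + 17)/34) = 1.
  m_2 = 34*1 - 17 = 17, d_2 = (323 - 17^2)/34 = 34/34 = 1, a_2 = floor((17 + 17)/1) = 34.
  m_3 = 1*34 - 17 = 17, d_3 = (323 - 17^2)/1 = 34/1 = 34: (m_3, d_3) = (m_1, d_1) = (17, 34), so from here the quotients repeat a_1, a_2; the period length is 2.
So sqrt(323) = [17; (1, 34)] with period length k = 2.
k is even, so the fundamental solution of x^2 - 323y^2 = 1 is (p_{k-1}, q_{k-1}) = (p_1, q_1); compute convergents through index 1.
Convergents (p_i = a_i*p_{i-1} + p_{i-2}, q_i = a_i*q_{i-1} + q_{i-2} with p_{-2}=0, p_{-1}=1, q_{-2}=1, q_{-1}=0):
  i=0: a_0=17, p_0 = 17*1 + 0 = 17, q_0 = 17*0 + 1 = 1.
  i=1: a_1=1, p_1 = 1*17 + 1 = 18, q_1 = 1*1 + 0 = 1.
Check: 18^2 - 323*1^2 = 324 - 323 = 1, so (x, y) = (18, 1) solves the equation, and by the theorem it is the least positive solution.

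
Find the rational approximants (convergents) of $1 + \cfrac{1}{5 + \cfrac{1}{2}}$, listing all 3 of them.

1/1, 6/5, 13/11

Using the convergent recurrence p_i = a_i*p_{i-1} + p_{i-2}, q_i = a_i*q_{i-1} + q_{i-2} with p_{-2}=0, p_{-1}=1, q_{-2}=1, q_{-1}=0:
  i=0: a_0=1, p_0 = 1*1 + 0 = 1, q_0 = 1*0 + 1 = 1.
  i=1: a_1=5, p_1 = 5*1 + 1 = 6, q_1 = 5*1 + 0 = 5.
  i=2: a_2=2, p_2 = 2*6 + 1 = 13, q_2 = 2*5 + 1 = 11.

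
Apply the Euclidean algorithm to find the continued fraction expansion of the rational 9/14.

[0; 1, 1, 1, 4]

Run the Euclidean algorithm on 9 and 14; the successive quotients are the partial quotients a_0, a_1, ... (each step inverts the fractional part left over by the previous one):
  9 = 0*14 + 9, so a_0 = 0.
  14 = 1*9 + 5, so a_1 = 1.
  9 = 1*5 + 4, so a_2 = 1.
  5 = 1*4 + 1, so a_3 = 1.
  4 = 4*1 + 0, so a_4 = 4.
The remainder reaches 0 after 5 divisions, so the expansion has 5 partial quotients, read off in order.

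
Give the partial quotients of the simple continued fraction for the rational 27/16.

[1; 1, 2, 5]

Run the Euclidean algorithm on 27 and 16; the successive quotients are the partial quotients a_0, a_1, ... (each step inverts the fractional part left over by the previous one):
  27 = 1*16 + 11, so a_0 = 1.
  16 = 1*11 + 5, so a_1 = 1.
  11 = 2*5 + 1, so a_2 = 2.
  5 = 5*1 + 0, so a_3 = 5.
The remainder reaches 0 after 4 divisions, so the expansion has 4 partial quotients, read off in order.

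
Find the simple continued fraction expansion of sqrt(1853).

[43; (21, 1, 1, 21, 86)]

Write x_i = (sqrt(1853) + m_i)/d_i with (m_0, d_0) = (0, 1). a_0 = floor(sqrt(1853)) = 43, since 43^2 = 1849 <= 1853 < 1936 = 44^2.
Iterate m_{i+1} = d_i*a_i - m_i, d_{i+1} = (1853 - m_{i+1}^2)/d_i, a_{i+1} = floor((a_0 + m_{i+1})/d_{i+1}):
  m_1 = 1*43 - 0 = 43, d_1 = (1853 - 43^2)/1 = 4/1 = 4, a_1 = floor((43 + 43)/4) = 21.
  m_2 = 4*21 - 43 = 41, d_2 = (1853 - 41^2)/4 = 172/4 = 43, a_2 = floor((43 + 41)/43) = 1.
  m_3 = 43*1 - 41 = 2, d_3 = (1853 - 2^2)/43 = 1849/43 = 43, a_3 = floor((43 + 2)/43) = 1.
  m_4 = 43*1 - 2 = 41, d_4 = (1853 - 41^2)/43 = 172/43 = 4, a_4 = floor((43 + 41)/4) = 21.
  m_5 = 4*21 - 41 = 43, d_5 = (1853 - 43^2)/4 = 4/4 = 1, a_5 = floor((43 + 43)/1) = 86.
  m_6 = 1*86 - 43 = 43, d_6 = (1853 - 43^2)/1 = 4/1 = 4: (m_6, d_6) = (m_1, d_1) = (43, 4), so from here the quotients repeat a_1, ..., a_5; the period length is 5.
Hence the expansion of sqrt(1853) is a_0 = 43 followed by the repeating block 21, 1, 1, 21, 86 (period 5).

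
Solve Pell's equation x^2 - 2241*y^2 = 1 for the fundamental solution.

First expand sqrt(2241) as a continued fraction. With x_i = (sqrt(2241) + m_i)/d_i and (m_0, d_0) = (0, 1): a_0 = floor(sqrt(2241)) = 47, since 47^2 = 2209 <= 2241 < 2304 = 48^2.
Iterate m_{i+1} = d_i*a_i - m_i, d_{i+1} = (2241 - m_{i+1}^2)/d_i, a_{i+1} = floor((a_0 + m_{i+1})/d_{i+1}):
  m_1 = 1*47 - 0 = 47, d_1 = (2241 - 47^2)/1 = 32/1 = 32, a_1 = floor((47 + 47)/32) = 2.
  m_2 = 32*2 - 47 = 17, d_2 = (2241 - 17^2)/32 = 1952/32 = 61, a_2 = floor((47 + 17)/61) = 1.
  m_3 = 61*1 - 17 = 44, d_3 = (2241 - 44^2)/61 = 305/61 = 5, a_3 = floor((47 + 44)/5) = 18.
  m_4 = 5*18 - 44 = 46, d_4 = (2241 - 46^2)/5 = 125/5 = 25, a_4 = floor((47 + 46)/25) = 3.
  m_5 = 25*3 - 46 = 29, d_5 = (2241 - 29^2)/25 = 1400/25 = 56, a_5 = floor((47 + 29)/56) = 1.
  m_6 = 56*1 - 29 = 27, d_6 = (2241 - 27^2)/56 = 1512/56 = 27, a_6 = floor((47 + 27)/27) = 2.
  m_7 = 27*2 - 27 = 27, d_7 = (2241 - 27^2)/27 = 1512/27 = 56, a_7 = floor((47 + 27)/56) = 1.
  m_8 = 56*1 - 27 = 29, d_8 = (2241 - 29^2)/56 = 1400/56 = 25, a_8 = floor((47 + 29)/25) = 3.
  m_9 = 25*3 - 29 = 46, d_9 = (2241 - 46^2)/25 = 125/25 = 5, a_9 = floor((47 + 46)/5) = 18.
  m_10 = 5*18 - 46 = 44, d_10 = (2241 - 44^2)/5 = 305/5 = 61, a_10 = floor((47 + 44)/61) = 1.
  m_11 = 61*1 - 44 = 17, d_11 = (2241 - 17^2)/61 = 1952/61 = 32, a_11 = floor((47 + 17)/32) = 2.
  m_12 = 32*2 - 17 = 47, d_12 = (2241 - 47^2)/32 = 32/32 = 1, a_12 = floor((47 + 47)/1) = 94.
  m_13 = 1*94 - 47 = 47, d_13 = (2241 - 47^2)/1 = 32/1 = 32: (m_13, d_13) = (m_1, d_1) = (47, 32), so from here the quotients repeat a_1, ..., a_12; the period length is 12.
So sqrt(2241) = [47; (2, 1, 18, 3, 1, 2, 1, 3, 18, 1, 2, 94)] with period length k = 12.
k is even, so the fundamental solution of x^2 - 2241y^2 = 1 is (p_{k-1}, q_{k-1}) = (p_11, q_11); compute convergents through index 11.
Convergents (p_i = a_i*p_{i-1} + p_{i-2}, q_i = a_i*q_{i-1} + q_{i-2} with p_{-2}=0, p_{-1}=1, q_{-2}=1, q_{-1}=0):
  i=0: a_0=47, p_0 = 47*1 + 0 = 47, q_0 = 47*0 + 1 = 1.
  i=1: a_1=2, p_1 = 2*47 + 1 = 95, q_1 = 2*1 + 0 = 2.
  i=2: a_2=1, p_2 = 1*95 + 47 = 142, q_2 = 1*2 + 1 = 3.
  i=3: a_3=18, p_3 = 18*142 + 95 = 2651, q_3 = 18*3 + 2 = 56.
  i=4: a_4=3, p_4 = 3*2651 + 142 = 8095, q_4 = 3*56 + 3 = 171.
  i=5: a_5=1, p_5 = 1*8095 + 2651 = 10746, q_5 = 1*171 + 56 = 227.
  i=6: a_6=2, p_6 = 2*10746 + 8095 = 29587, q_6 = 2*227 + 171 = 625.
  i=7: a_7=1, p_7 = 1*29587 + 10746 = 40333, q_7 = 1*625 + 227 = 852.
  i=8: a_8=3, p_8 = 3*40333 + 29587 = 150586, q_8 = 3*852 + 625 = 3181.
  i=9: a_9=18, p_9 = 18*150586 + 40333 = 2750881, q_9 = 18*3181 + 852 = 58110.
  i=10: a_10=1, p_10 = 1*2750881 + 150586 = 2901467, q_10 = 1*58110 + 3181 = 61291.
  i=11: a_11=2, p_11 = 2*2901467 + 2750881 = 8553815, q_11 = 2*61291 + 58110 = 180692.
Check: 8553815^2 - 2241*180692^2 = 73167751054225 - 73167751054224 = 1, so (x, y) = (8553815, 180692) solves the equation, and by the theorem it is the least positive solution.

(x, y) = (8553815, 180692)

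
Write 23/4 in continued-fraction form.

[5; 1, 3]

Run the Euclidean algorithm on 23 and 4; the successive quotients are the partial quotients a_0, a_1, ... (each step inverts the fractional part left over by the previous one):
  23 = 5*4 + 3, so a_0 = 5.
  4 = 1*3 + 1, so a_1 = 1.
  3 = 3*1 + 0, so a_2 = 3.
The remainder reaches 0 after 3 divisions, so the expansion has 3 partial quotients, read off in order.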